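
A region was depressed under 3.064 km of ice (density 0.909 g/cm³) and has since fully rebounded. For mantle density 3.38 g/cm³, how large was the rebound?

0.824 km

Removing the load lets mantle flow back in; uplift u satisfies ρ_ice t = ρ_m u.
u = t ρ_ice/ρ_m = 3.064 km × 0.909/3.38 = 0.824 km.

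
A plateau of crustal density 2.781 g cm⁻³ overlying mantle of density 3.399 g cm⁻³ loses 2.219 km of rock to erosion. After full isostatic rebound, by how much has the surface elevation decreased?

0.403 km

Rebound u = e ρ_c/ρ_m = 2.219 km × 2.781/3.399 = 1.816 km.
Net surface drop = e − u = 2.219 km − 1.816 km = e (ρ_m − ρ_c)/ρ_m = 0.403 km.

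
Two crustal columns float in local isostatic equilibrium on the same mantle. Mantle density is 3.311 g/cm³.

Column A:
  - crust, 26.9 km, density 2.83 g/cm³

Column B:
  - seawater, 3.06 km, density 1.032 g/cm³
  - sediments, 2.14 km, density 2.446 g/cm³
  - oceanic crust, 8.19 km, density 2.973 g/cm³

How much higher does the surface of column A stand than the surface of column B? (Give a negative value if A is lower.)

For any compensation level in the mantle, the mantle terms cancel and isostasy reduces to e = (Σt_A − Σt_B) − (Σ(ρt)_A − Σ(ρt)_B) / ρ_m.
Σt_A = 26.9 km; Σt_B = 13.39 km; Σ(ρt)_A = 76.127; Σ(ρt)_B = 32.74123 (in km·g/cm³).
e = (26.9 − 13.39) − (76.127 − 32.74123) / 3.311 = 0.406 km.

0.406 km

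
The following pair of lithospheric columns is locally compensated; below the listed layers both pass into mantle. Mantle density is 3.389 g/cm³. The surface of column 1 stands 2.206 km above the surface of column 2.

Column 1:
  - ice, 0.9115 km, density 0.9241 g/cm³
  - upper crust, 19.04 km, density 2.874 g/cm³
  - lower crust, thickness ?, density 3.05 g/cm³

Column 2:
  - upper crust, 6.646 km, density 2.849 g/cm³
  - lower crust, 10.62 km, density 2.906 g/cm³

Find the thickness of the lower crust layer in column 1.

Take the compensation level at the base of the deeper column (depth z_c below the surface of column 1) and equate Σ ρ_i t_i down to z_c; mantle fills any gap and the z_c terms cancel.
Column 1: 0.9115×0.9241 + 19.04×2.874 + x×3.05 + (z_c − 19.9515 − x)×3.389
Column 2: 2.206×0 + 6.646×2.849 + 10.62×2.906 + (z_c − 2.206 − 17.266)×3.389
The z_c×3.389 term appears on both sides and cancels. Collect the known terms of each column as K = Σ(ρt)_known − 3.389 × (depth of known layers): K_1 = 55.5632772 − 3.389×19.9515 = −12.0523563; K_2 = 49.796174 − 3.389×(2.206 + 17.266) = −16.194434.
Balance: K_1 − x×(3.389 − 3.05) = K_2, so x = (K_1 − K_2)/(3.389 − 3.05) = 4.14208/0.339 = 12.2 km.

12.2 km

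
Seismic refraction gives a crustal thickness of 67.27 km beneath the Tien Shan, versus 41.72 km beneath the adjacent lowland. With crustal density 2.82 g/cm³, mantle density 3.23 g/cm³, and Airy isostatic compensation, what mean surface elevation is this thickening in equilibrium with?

Excess crust Δ = 67.27 km − 41.72 km = 25.55 km, split between elevation h and root r with h + r = Δ.
Airy balance ρ_c h = (ρ_m − ρ_c) r gives r = h ρ_c/(ρ_m − ρ_c), so h (1 + ρ_c/(ρ_m − ρ_c)) = Δ, i.e. h = Δ (ρ_m − ρ_c)/ρ_m.
h = 25.55 km × 0.41/3.23 = 3.24 km.

3.24 km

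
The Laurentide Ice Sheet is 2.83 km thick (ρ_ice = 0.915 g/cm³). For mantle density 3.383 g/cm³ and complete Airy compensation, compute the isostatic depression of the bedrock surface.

Balancing pressure at the compensation depth: the ice load ρ_ice t is balanced by mantle displaced below, ρ_m s.
s = t ρ_ice / ρ_m = 2.83 km × 0.915/3.383 = 0.765 km.

0.765 km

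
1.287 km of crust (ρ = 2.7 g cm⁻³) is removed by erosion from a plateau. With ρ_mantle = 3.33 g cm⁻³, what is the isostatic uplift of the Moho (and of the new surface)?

Unloading: uplift u = e ρ_c/ρ_m = 1.287 km × 2.7/3.33 = 1.04 km.

1.04 km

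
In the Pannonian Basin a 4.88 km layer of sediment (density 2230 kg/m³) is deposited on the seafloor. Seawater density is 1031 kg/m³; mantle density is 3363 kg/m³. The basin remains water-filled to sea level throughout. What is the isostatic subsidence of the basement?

Submarine loading: the sediment displaces seawater, and the subsidence is in turn flooded, so s (ρ_m − ρ_w) = t (ρ_sed − ρ_w).
s = 4.88 km × (2230 − 1031) / (3363 − 1031) = 2.51 km.

2.51 km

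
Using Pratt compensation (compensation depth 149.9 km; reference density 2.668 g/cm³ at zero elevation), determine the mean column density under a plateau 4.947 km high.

2.58 g/cm³

Pratt balance: ρ_ref D = ρ (D + h).
ρ = ρ_ref D/(D + h) = 2.668 × 149.9 km/(149.9 km + 4.947 km) = 2.58 g/cm³.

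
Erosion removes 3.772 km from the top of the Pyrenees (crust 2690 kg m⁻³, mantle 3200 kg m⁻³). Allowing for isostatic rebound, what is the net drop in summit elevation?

0.601 km

Rebound u = e ρ_c/ρ_m = 3.772 km × 2690/3200 = 3.171 km.
Net surface drop = e − u = 3.772 km − 3.171 km = e (ρ_m − ρ_c)/ρ_m = 0.601 km.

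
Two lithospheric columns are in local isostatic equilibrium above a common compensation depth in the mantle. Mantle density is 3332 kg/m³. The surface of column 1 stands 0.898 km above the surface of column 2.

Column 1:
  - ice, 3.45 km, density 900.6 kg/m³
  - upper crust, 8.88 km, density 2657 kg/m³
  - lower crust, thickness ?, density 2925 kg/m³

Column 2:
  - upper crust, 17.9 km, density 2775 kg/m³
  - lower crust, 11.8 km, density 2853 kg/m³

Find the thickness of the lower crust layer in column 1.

10.4 km

Take the compensation level at the base of the deeper column (depth z_c below the surface of column 1) and equate Σ ρ_i t_i down to z_c; mantle fills any gap and the z_c terms cancel.
Column 1: 3.45×900.6 + 8.88×2657 + x×2925 + (z_c − 12.33 − x)×3332
Column 2: 0.898×0 + 17.9×2775 + 11.8×2853 + (z_c − 0.898 − 29.7)×3332
The z_c×3332 term appears on both sides and cancels. Collect the known terms of each column as K = Σ(ρt)_known − 3332 × (depth of known layers): K_1 = 26701.23 − 3332×12.33 = −14382.33; K_2 = 83337.9 − 3332×(0.898 + 29.7) = −18614.636.
Balance: K_1 − x×(3332 − 2925) = K_2, so x = (K_1 − K_2)/(3332 − 2925) = 4232.31/407 = 10.4 km.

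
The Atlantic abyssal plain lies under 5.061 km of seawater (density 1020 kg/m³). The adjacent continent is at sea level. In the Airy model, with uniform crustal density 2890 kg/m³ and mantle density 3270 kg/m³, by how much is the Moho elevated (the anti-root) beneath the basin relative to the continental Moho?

24.9 km

In Airy isostatic equilibrium: replacing crust with seawater at the top is compensated by replacing crust with mantle at the base: d (ρ_c − ρ_w) = a (ρ_m − ρ_c).
a = d (ρ_c − ρ_w)/(ρ_m − ρ_c) = 5.061 km × 1870/380 = 24.9 km.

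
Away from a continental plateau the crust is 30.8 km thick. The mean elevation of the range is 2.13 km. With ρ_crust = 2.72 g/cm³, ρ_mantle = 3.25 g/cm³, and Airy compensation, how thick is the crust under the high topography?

43.9 km

Root depth r = h ρ_c / (ρ_m − ρ_c) = 2.13 km × 2.72 / 0.53 = 10.93 km.
Total thickness = T + h + r = 30.8 km + 2.13 km + 10.93 km = 43.9 km.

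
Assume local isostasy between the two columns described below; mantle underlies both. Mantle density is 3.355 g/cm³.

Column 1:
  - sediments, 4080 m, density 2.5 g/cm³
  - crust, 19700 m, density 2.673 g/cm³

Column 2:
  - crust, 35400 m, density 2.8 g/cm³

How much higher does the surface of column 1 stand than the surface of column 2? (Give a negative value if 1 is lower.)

For any compensation level in the mantle, the mantle terms cancel and isostasy reduces to e = (Σt_1 − Σt_2) − (Σ(ρt)_1 − Σ(ρt)_2) / ρ_m.
Σt_1 = 23780 m; Σt_2 = 35400 m; Σ(ρt)_1 = 62858.1; Σ(ρt)_2 = 99120 (in m·g/cm³).
e = (23780 − 35400) − (62858.1 − 99120) / 3.355 = −812 m.

−812 m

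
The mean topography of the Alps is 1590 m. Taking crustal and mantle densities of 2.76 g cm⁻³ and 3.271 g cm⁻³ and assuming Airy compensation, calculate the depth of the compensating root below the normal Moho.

8590 m

Isostatic balance requires: the weight of the topography is balanced by the buoyancy of the root, ρ_c h = (ρ_m − ρ_c) r.
r = h · ρ_c / (ρ_m − ρ_c) = 1590 m × 2.76 / (3.271 − 2.76) = 8590 m.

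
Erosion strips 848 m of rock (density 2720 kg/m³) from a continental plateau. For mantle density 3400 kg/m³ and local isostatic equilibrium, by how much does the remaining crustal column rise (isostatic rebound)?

678 m

Unloading: uplift u = e ρ_c/ρ_m = 848 m × 2720/3400 = 678 m.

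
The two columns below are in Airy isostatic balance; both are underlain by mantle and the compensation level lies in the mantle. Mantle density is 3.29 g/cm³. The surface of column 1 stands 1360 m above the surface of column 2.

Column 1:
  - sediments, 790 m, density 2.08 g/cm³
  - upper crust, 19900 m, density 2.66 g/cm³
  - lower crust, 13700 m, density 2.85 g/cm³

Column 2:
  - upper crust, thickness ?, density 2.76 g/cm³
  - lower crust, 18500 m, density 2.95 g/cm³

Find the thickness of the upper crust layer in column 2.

Take the compensation level at the base of the deeper column (depth z_c below the surface of column 1) and equate Σ ρ_i t_i down to z_c; mantle fills any gap and the z_c terms cancel.
Column 1: 790×2.08 + 19900×2.66 + 13700×2.85 + (z_c − 34390)×3.29
Column 2: 1360×0 + x×2.76 + 18500×2.95 + (z_c − 1360 − 18500 − x)×3.29
The z_c×3.29 term appears on both sides and cancels. Collect the known terms of each column as K = Σ(ρt)_known − 3.29 × (depth of known layers): K_1 = 93622.2 − 3.29×34390 = −19520.9; K_2 = 54575 − 3.29×(1360 + 18500) = −10764.4.
Balance: K_1 = K_2 − x×(3.29 − 2.76), so x = (K_2 − K_1)/(3.29 − 2.76) = 8756.5/0.53 = 16500 m.

16500 m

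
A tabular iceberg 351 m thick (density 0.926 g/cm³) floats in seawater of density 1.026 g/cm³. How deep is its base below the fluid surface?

317 m

Draft d = t ρ_obj/ρ_fluid = 351 m × 0.926/1.026 = 317 m.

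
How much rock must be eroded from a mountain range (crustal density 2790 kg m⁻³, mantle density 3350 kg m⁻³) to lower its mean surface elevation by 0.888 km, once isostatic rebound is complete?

5.31 km

Net drop Δ = e − u = e − e ρ_c/ρ_m = e (ρ_m − ρ_c)/ρ_m.
e = Δ ρ_m/(ρ_m − ρ_c) = 0.888 km × 3350/560 = 5.31 km.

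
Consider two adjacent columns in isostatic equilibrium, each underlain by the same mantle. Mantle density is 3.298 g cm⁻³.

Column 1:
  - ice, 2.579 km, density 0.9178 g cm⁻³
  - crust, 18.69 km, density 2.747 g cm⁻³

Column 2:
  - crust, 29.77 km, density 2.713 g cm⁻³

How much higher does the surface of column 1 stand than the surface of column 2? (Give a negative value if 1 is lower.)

For any compensation level in the mantle, the mantle terms cancel and isostasy reduces to e = (Σt_1 − Σt_2) − (Σ(ρt)_1 − Σ(ρt)_2) / ρ_m.
Σt_1 = 21.269 km; Σt_2 = 29.77 km; Σ(ρt)_1 = 53.7084362; Σ(ρt)_2 = 80.76601 (in km·g cm⁻³).
e = (21.269 − 29.77) − (53.7084362 − 80.76601) / 3.298 = −0.297 km.

−0.297 km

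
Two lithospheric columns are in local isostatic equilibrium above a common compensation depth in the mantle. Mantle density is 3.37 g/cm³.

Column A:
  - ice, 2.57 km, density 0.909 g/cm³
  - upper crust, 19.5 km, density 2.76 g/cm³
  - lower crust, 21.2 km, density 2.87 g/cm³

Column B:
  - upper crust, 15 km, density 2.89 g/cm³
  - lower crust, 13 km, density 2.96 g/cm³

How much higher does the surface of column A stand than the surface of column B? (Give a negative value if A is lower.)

4.83 km

For any compensation level in the mantle, the mantle terms cancel and isostasy reduces to e = (Σt_A − Σt_B) − (Σ(ρt)_A − Σ(ρt)_B) / ρ_m.
Σt_A = 43.27 km; Σt_B = 28 km; Σ(ρt)_A = 117.00013; Σ(ρt)_B = 81.83 (in km·g/cm³).
e = (43.27 − 28) − (117.00013 − 81.83) / 3.37 = 4.83 km.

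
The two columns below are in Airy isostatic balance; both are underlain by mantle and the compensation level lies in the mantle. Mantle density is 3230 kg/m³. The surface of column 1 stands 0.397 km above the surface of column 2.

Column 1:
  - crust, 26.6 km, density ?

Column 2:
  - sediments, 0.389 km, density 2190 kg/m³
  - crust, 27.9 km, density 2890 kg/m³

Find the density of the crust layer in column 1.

2810 kg/m³

Take the compensation level at the base of the deeper column (depth z_c below the surface of column 1) and equate Σ ρ_i t_i down to z_c; mantle fills any gap and the z_c terms cancel.
Column 1: 26.6×ρ + (z_c − 26.6)×3230
Column 2: 0.397×0 + 0.389×2190 + 27.9×2890 + (z_c − 0.397 − 28.289)×3230
The z_c×3230 term appears on both sides and cancels. Collect the known terms of each column as K = Σ(ρt)_known − 3230 × (depth of known layers): K_1 = 0 − 3230×26.6 = −85918; K_2 = 81482.91 − 3230×(0.397 + 28.289) = −11172.87.
Balance: K_1 + 26.6×ρ = K_2, so ρ = (K_2 − K_1)/26.6 = 74745.1/26.6 = 2810 kg/m³.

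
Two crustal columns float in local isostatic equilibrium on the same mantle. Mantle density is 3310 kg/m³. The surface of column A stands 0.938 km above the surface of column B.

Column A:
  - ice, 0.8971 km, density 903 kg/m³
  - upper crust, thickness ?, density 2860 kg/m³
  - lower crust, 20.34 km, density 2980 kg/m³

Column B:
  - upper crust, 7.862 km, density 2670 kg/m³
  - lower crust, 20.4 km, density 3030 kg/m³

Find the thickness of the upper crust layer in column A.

Take the compensation level at the base of the deeper column (depth z_c below the surface of column A) and equate Σ ρ_i t_i down to z_c; mantle fills any gap and the z_c terms cancel.
Column A: 0.8971×903 + x×2860 + 20.34×2980 + (z_c − 21.2371 − x)×3310
Column B: 0.938×0 + 7.862×2670 + 20.4×3030 + (z_c − 0.938 − 28.262)×3310
The z_c×3310 term appears on both sides and cancels. Collect the known terms of each column as K = Σ(ρt)_known − 3310 × (depth of known layers): K_A = 61423.2813 − 3310×21.2371 = −8871.5197; K_B = 82803.54 − 3310×(0.938 + 28.262) = −13848.46.
Balance: K_A − x×(3310 − 2860) = K_B, so x = (K_A − K_B)/(3310 − 2860) = 4976.94/450 = 11.1 km.

11.1 km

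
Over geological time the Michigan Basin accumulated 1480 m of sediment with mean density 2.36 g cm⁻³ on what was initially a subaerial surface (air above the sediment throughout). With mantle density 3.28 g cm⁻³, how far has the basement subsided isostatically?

1060 m

Subaerial load: s = t ρ_sed / ρ_m = 1480 m × 2.36/3.28 = 1060 m.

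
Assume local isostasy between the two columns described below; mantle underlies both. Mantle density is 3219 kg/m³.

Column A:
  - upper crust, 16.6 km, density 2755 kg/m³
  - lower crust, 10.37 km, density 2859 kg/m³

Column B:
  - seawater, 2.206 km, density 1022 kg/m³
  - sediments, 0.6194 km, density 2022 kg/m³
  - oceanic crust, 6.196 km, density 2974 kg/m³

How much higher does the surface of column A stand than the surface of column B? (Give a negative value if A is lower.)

1.35 km

For any compensation level in the mantle, the mantle terms cancel and isostasy reduces to e = (Σt_A − Σt_B) − (Σ(ρt)_A − Σ(ρt)_B) / ρ_m.
Σt_A = 26.97 km; Σt_B = 9.0214 km; Σ(ρt)_A = 75380.83; Σ(ρt)_B = 21933.8628 (in km·kg/m³).
e = (26.97 − 9.0214) − (75380.83 − 21933.8628) / 3219 = 1.35 km.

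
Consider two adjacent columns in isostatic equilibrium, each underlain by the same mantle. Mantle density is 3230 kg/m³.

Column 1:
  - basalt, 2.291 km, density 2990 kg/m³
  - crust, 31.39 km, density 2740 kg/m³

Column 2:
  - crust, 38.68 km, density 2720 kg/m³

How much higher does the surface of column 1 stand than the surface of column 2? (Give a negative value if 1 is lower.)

−1.18 km

For any compensation level in the mantle, the mantle terms cancel and isostasy reduces to e = (Σt_1 − Σt_2) − (Σ(ρt)_1 − Σ(ρt)_2) / ρ_m.
Σt_1 = 33.681 km; Σt_2 = 38.68 km; Σ(ρt)_1 = 92858.69; Σ(ρt)_2 = 105209.6 (in km·kg/m³).
e = (33.681 − 38.68) − (92858.69 − 105209.6) / 3230 = −1.18 km.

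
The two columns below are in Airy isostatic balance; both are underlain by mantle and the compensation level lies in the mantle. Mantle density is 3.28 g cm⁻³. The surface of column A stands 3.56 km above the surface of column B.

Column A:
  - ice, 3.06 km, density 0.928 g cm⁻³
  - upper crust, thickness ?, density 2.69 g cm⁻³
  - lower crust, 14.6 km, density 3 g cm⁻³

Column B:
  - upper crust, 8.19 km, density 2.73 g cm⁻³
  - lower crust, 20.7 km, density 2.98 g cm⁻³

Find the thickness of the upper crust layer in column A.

18.8 km

Take the compensation level at the base of the deeper column (depth z_c below the surface of column A) and equate Σ ρ_i t_i down to z_c; mantle fills any gap and the z_c terms cancel.
Column A: 3.06×0.928 + x×2.69 + 14.6×3 + (z_c − 17.66 − x)×3.28
Column B: 3.56×0 + 8.19×2.73 + 20.7×2.98 + (z_c − 3.56 − 28.89)×3.28
The z_c×3.28 term appears on both sides and cancels. Collect the known terms of each column as K = Σ(ρt)_known − 3.28 × (depth of known layers): K_A = 46.63968 − 3.28×17.66 = −11.28512; K_B = 84.0447 − 3.28×(3.56 + 28.89) = −22.3913.
Balance: K_A − x×(3.28 − 2.69) = K_B, so x = (K_A − K_B)/(3.28 − 2.69) = 11.1062/0.59 = 18.8 km.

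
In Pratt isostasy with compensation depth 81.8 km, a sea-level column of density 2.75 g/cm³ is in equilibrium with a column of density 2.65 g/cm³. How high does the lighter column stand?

ρ_ref D = ρ (D + h) → h = D (ρ_ref − ρ)/ρ.
h = 81.8 km × (2.75 − 2.65)/2.65 = 3.09 km.

3.09 km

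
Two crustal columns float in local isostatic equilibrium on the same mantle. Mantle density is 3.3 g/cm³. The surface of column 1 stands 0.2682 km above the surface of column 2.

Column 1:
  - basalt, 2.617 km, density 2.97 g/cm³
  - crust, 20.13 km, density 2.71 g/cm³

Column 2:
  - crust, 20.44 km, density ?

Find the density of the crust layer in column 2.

Take the compensation level at the base of the deeper column (depth z_c below the surface of column 1) and equate Σ ρ_i t_i down to z_c; mantle fills any gap and the z_c terms cancel.
Column 1: 2.617×2.97 + 20.13×2.71 + (z_c − 22.747)×3.3
Column 2: 0.2682×0 + 20.44×ρ + (z_c − 0.2682 − 20.44)×3.3
The z_c×3.3 term appears on both sides and cancels. Collect the known terms of each column as K = Σ(ρt)_known − 3.3 × (depth of known layers): K_1 = 62.32479 − 3.3×22.747 = −12.74031; K_2 = 0 − 3.3×(0.2682 + 20.44) = −68.33706.
Balance: K_1 = K_2 + 20.44×ρ, so ρ = (K_1 − K_2)/20.44 = 55.5968/20.44 = 2.72 g/cm³.

2.72 g/cm³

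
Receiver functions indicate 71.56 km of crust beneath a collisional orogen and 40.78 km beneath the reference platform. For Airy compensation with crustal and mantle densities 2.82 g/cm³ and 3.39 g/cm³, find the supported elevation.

5.18 km

Excess crust Δ = 71.56 km − 40.78 km = 30.78 km, split between elevation h and root r with h + r = Δ.
Airy balance ρ_c h = (ρ_m − ρ_c) r gives r = h ρ_c/(ρ_m − ρ_c), so h (1 + ρ_c/(ρ_m − ρ_c)) = Δ, i.e. h = Δ (ρ_m − ρ_c)/ρ_m.
h = 30.78 km × 0.57/3.39 = 5.18 km.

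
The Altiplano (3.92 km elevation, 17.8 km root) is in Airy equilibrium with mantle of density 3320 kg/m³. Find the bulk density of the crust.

ρ_c h = (ρ_m − ρ_c) r → ρ_c (h + r) = ρ_m r → ρ_c = ρ_m r / (h + r).
ρ_c = 3320 × 17.8 km / (3.92 km + 17.8 km) = 2720 kg/m³.

2720 kg/m³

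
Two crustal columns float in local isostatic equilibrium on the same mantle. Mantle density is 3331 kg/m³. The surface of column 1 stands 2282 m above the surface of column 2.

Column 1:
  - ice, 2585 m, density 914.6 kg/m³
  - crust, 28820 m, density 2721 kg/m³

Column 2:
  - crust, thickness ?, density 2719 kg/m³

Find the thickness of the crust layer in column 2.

Take the compensation level at the base of the deeper column (depth z_c below the surface of column 1) and equate Σ ρ_i t_i down to z_c; mantle fills any gap and the z_c terms cancel.
Column 1: 2585×914.6 + 28820×2721 + (z_c − 31405)×3331
Column 2: 2282×0 + x×2719 + (z_c − 2282 − 0 − x)×3331
The z_c×3331 term appears on both sides and cancels. Collect the known terms of each column as K = Σ(ρt)_known − 3331 × (depth of known layers): K_1 = 80783461 − 3331×31405 = −23826594; K_2 = 0 − 3331×(2282 + 0) = −7601342.
Balance: K_1 = K_2 − x×(3331 − 2719), so x = (K_2 − K_1)/(3331 − 2719) = 16225300/612 = 26500 m.

26500 m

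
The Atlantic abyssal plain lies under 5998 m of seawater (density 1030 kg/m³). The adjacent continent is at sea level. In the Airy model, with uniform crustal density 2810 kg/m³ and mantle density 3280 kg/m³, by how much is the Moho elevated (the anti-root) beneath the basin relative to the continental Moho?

In Airy isostatic equilibrium: replacing crust with seawater at the top is compensated by replacing crust with mantle at the base: d (ρ_c − ρ_w) = a (ρ_m − ρ_c).
a = d (ρ_c − ρ_w)/(ρ_m − ρ_c) = 5998 m × 1780/470 = 22700 m.

22700 m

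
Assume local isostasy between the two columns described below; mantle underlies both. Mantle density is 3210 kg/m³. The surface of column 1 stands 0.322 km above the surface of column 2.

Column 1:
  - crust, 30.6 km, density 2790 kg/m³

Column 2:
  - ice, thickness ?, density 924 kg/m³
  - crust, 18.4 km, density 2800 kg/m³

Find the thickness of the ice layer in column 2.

1.87 km

Take the compensation level at the base of the deeper column (depth z_c below the surface of column 1) and equate Σ ρ_i t_i down to z_c; mantle fills any gap and the z_c terms cancel.
Column 1: 30.6×2790 + (z_c − 30.6)×3210
Column 2: 0.322×0 + x×924 + 18.4×2800 + (z_c − 0.322 − 18.4 − x)×3210
The z_c×3210 term appears on both sides and cancels. Collect the known terms of each column as K = Σ(ρt)_known − 3210 × (depth of known layers): K_1 = 85374 − 3210×30.6 = −12852; K_2 = 51520 − 3210×(0.322 + 18.4) = −8577.62.
Balance: K_1 = K_2 − x×(3210 − 924), so x = (K_2 − K_1)/(3210 − 924) = 4274.38/2286 = 1.87 km.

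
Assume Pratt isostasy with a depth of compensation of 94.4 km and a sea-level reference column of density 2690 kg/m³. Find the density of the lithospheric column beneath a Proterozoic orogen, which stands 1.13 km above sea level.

2660 kg/m³

Pratt balance: ρ_ref D = ρ (D + h).
ρ = ρ_ref D/(D + h) = 2690 × 94.4 km/(94.4 km + 1.13 km) = 2660 kg/m³.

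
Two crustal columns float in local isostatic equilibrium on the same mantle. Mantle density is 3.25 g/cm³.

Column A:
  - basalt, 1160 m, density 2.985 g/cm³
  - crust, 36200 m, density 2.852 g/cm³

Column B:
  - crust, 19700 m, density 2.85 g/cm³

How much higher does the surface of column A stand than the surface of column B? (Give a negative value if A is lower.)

For any compensation level in the mantle, the mantle terms cancel and isostasy reduces to e = (Σt_A − Σt_B) − (Σ(ρt)_A − Σ(ρt)_B) / ρ_m.
Σt_A = 37360 m; Σt_B = 19700 m; Σ(ρt)_A = 106705; Σ(ρt)_B = 56145 (in m·g/cm³).
e = (37360 − 19700) − (106705 − 56145) / 3.25 = 2100 m.

2100 m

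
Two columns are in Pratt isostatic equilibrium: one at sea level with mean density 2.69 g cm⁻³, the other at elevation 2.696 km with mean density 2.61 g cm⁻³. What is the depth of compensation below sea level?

ρ_ref D = ρ (D + h) → D (ρ_ref − ρ) = ρ h.
D = ρ h/(ρ_ref − ρ) = 2.61 × 2.696 km/(2.69 − 2.61) = 88 km.

88 km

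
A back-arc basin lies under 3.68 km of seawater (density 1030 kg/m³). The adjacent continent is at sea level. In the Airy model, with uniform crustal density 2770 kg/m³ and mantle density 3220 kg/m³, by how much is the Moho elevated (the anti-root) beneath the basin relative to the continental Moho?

Equating mass per unit area of the two columns: replacing crust with seawater at the top is compensated by replacing crust with mantle at the base: d (ρ_c − ρ_w) = a (ρ_m − ρ_c).
a = d (ρ_c − ρ_w)/(ρ_m − ρ_c) = 3.68 km × 1740/450 = 14.2 km.

14.2 km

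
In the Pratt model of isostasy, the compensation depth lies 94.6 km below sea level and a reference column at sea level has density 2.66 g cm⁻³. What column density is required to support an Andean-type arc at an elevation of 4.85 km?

Pratt balance: ρ_ref D = ρ (D + h).
ρ = ρ_ref D/(D + h) = 2.66 × 94.6 km/(94.6 km + 4.85 km) = 2.53 g cm⁻³.

2.53 g cm⁻³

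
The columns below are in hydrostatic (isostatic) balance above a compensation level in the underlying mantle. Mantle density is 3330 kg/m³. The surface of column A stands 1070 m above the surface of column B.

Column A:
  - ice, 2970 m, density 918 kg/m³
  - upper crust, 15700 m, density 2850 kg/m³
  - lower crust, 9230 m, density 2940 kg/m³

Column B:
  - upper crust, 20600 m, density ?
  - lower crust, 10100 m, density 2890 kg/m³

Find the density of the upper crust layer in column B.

Take the compensation level at the base of the deeper column (depth z_c below the surface of column A) and equate Σ ρ_i t_i down to z_c; mantle fills any gap and the z_c terms cancel.
Column A: 2970×918 + 15700×2850 + 9230×2940 + (z_c − 27900)×3330
Column B: 1070×0 + 20600×ρ + 10100×2890 + (z_c − 1070 − 30700)×3330
The z_c×3330 term appears on both sides and cancels. Collect the known terms of each column as K = Σ(ρt)_known − 3330 × (depth of known layers): K_A = 74607660 − 3330×27900 = −18299340; K_B = 29189000 − 3330×(1070 + 30700) = −76605100.
Balance: K_A = K_B + 20600×ρ, so ρ = (K_A − K_B)/20600 = 58305800/20600 = 2830 kg/m³.

2830 kg/m³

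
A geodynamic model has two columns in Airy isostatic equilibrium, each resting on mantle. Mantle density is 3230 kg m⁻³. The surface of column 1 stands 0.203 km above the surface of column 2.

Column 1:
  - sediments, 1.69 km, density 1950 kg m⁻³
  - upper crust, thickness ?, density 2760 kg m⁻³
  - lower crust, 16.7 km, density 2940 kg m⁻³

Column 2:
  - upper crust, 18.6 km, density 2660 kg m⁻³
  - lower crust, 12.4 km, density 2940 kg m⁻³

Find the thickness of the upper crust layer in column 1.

16.7 km

Take the compensation level at the base of the deeper column (depth z_c below the surface of column 1) and equate Σ ρ_i t_i down to z_c; mantle fills any gap and the z_c terms cancel.
Column 1: 1.69×1950 + x×2760 + 16.7×2940 + (z_c − 18.39 − x)×3230
Column 2: 0.203×0 + 18.6×2660 + 12.4×2940 + (z_c − 0.203 − 31)×3230
The z_c×3230 term appears on both sides and cancels. Collect the known terms of each column as K = Σ(ρt)_known − 3230 × (depth of known layers): K_1 = 52393.5 − 3230×18.39 = −7006.2; K_2 = 85932 − 3230×(0.203 + 31) = −14853.69.
Balance: K_1 − x×(3230 − 2760) = K_2, so x = (K_1 − K_2)/(3230 − 2760) = 7847.49/470 = 16.7 km.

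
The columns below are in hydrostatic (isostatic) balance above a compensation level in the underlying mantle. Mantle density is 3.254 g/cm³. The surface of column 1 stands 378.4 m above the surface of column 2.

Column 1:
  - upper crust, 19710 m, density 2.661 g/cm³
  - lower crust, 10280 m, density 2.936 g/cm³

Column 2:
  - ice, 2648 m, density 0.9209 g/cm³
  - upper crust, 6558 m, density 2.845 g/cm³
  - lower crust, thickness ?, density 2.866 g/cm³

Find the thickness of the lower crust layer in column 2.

Take the compensation level at the base of the deeper column (depth z_c below the surface of column 1) and equate Σ ρ_i t_i down to z_c; mantle fills any gap and the z_c terms cancel.
Column 1: 19710×2.661 + 10280×2.936 + (z_c − 29990)×3.254
Column 2: 378.4×0 + 2648×0.9209 + 6558×2.845 + x×2.866 + (z_c − 378.4 − 9206 − x)×3.254
The z_c×3.254 term appears on both sides and cancels. Collect the known terms of each column as K = Σ(ρt)_known − 3.254 × (depth of known layers): K_1 = 82630.39 − 3.254×29990 = −14957.07; K_2 = 21096.0532 − 3.254×(378.4 + 9206) = −10091.5844.
Balance: K_1 = K_2 − x×(3.254 − 2.866), so x = (K_2 − K_1)/(3.254 − 2.866) = 4865.49/0.388 = 12500 m.

12500 m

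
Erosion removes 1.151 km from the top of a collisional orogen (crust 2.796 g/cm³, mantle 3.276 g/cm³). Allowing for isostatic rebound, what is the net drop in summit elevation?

Rebound u = e ρ_c/ρ_m = 1.151 km × 2.796/3.276 = 0.9824 km.
Net surface drop = e − u = 1.151 km − 0.9824 km = e (ρ_m − ρ_c)/ρ_m = 0.169 km.

0.169 km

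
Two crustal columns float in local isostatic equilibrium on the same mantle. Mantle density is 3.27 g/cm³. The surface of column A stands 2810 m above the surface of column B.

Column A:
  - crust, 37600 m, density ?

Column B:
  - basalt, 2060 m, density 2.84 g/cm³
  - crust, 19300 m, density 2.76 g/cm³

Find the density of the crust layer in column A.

2.74 g/cm³

Take the compensation level at the base of the deeper column (depth z_c below the surface of column A) and equate Σ ρ_i t_i down to z_c; mantle fills any gap and the z_c terms cancel.
Column A: 37600×ρ + (z_c − 37600)×3.27
Column B: 2810×0 + 2060×2.84 + 19300×2.76 + (z_c − 2810 − 21360)×3.27
The z_c×3.27 term appears on both sides and cancels. Collect the known terms of each column as K = Σ(ρt)_known − 3.27 × (depth of known layers): K_A = 0 − 3.27×37600 = −122952; K_B = 59118.4 − 3.27×(2810 + 21360) = −19917.5.
Balance: K_A + 37600×ρ = K_B, so ρ = (K_B − K_A)/37600 = 103034/37600 = 2.74 g/cm³.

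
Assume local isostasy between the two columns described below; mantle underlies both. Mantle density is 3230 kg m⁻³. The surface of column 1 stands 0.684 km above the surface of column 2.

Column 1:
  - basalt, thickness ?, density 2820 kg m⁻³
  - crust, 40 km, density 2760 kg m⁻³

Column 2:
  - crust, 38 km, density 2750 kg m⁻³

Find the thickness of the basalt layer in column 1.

Take the compensation level at the base of the deeper column (depth z_c below the surface of column 1) and equate Σ ρ_i t_i down to z_c; mantle fills any gap and the z_c terms cancel.
Column 1: x×2820 + 40×2760 + (z_c − 40 − x)×3230
Column 2: 0.684×0 + 38×2750 + (z_c − 0.684 − 38)×3230
The z_c×3230 term appears on both sides and cancels. Collect the known terms of each column as K = Σ(ρt)_known − 3230 × (depth of known layers): K_1 = 110400 − 3230×40 = −18800; K_2 = 104500 − 3230×(0.684 + 38) = −20449.32.
Balance: K_1 − x×(3230 − 2820) = K_2, so x = (K_1 − K_2)/(3230 − 2820) = 1649.32/410 = 4.02 km.

4.02 km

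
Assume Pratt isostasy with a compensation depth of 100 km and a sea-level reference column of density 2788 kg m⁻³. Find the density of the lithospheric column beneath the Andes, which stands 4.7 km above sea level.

2660 kg m⁻³

Pratt balance: ρ_ref D = ρ (D + h).
ρ = ρ_ref D/(D + h) = 2788 × 100 km/(100 km + 4.7 km) = 2660 kg m⁻³.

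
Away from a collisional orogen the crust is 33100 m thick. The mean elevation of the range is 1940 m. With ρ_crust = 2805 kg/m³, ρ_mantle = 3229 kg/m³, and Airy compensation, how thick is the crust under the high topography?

47900 m

Root depth r = h ρ_c / (ρ_m − ρ_c) = 1940 m × 2805 / 424 = 12830 m.
Total thickness = T + h + r = 33100 m + 1940 m + 12830 m = 47900 m.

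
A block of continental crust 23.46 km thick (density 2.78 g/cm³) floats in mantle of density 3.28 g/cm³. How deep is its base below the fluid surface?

Draft d = t ρ_obj/ρ_fluid = 23.46 km × 2.78/3.28 = 19.9 km.

19.9 km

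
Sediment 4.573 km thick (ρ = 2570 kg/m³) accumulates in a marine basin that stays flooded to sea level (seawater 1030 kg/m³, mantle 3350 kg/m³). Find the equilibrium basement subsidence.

3.04 km

Submarine loading: the sediment displaces seawater, and the subsidence is in turn flooded, so s (ρ_m − ρ_w) = t (ρ_sed − ρ_w).
s = 4.573 km × (2570 − 1030) / (3350 − 1030) = 3.04 km.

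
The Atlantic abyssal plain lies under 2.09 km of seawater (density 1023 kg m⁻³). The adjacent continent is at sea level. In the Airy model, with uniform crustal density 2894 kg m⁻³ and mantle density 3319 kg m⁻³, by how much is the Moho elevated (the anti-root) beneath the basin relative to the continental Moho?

9.2 km

In Airy isostatic equilibrium: replacing crust with seawater at the top is compensated by replacing crust with mantle at the base: d (ρ_c − ρ_w) = a (ρ_m − ρ_c).
a = d (ρ_c − ρ_w)/(ρ_m − ρ_c) = 2.09 km × 1871/425 = 9.2 km.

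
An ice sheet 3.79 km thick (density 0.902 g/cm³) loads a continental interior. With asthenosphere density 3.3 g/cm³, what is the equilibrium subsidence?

Equating mass per unit area of the two columns: the ice load ρ_ice t is balanced by mantle displaced below, ρ_m s.
s = t ρ_ice / ρ_m = 3.79 km × 0.902/3.3 = 1.04 km.

1.04 km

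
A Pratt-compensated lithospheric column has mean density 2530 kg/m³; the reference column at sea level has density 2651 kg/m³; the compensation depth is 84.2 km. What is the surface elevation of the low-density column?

4.03 km

ρ_ref D = ρ (D + h) → h = D (ρ_ref − ρ)/ρ.
h = 84.2 km × (2651 − 2530)/2530 = 4.03 km.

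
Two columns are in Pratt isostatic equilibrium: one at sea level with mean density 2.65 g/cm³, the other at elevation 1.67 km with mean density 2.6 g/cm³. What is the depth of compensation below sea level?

86.8 km

ρ_ref D = ρ (D + h) → D (ρ_ref − ρ) = ρ h.
D = ρ h/(ρ_ref − ρ) = 2.6 × 1.67 km/(2.65 − 2.6) = 86.8 km.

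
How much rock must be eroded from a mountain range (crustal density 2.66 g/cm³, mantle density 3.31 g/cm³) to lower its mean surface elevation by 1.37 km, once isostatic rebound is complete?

6.98 km

Net drop Δ = e − u = e − e ρ_c/ρ_m = e (ρ_m − ρ_c)/ρ_m.
e = Δ ρ_m/(ρ_m − ρ_c) = 1.37 km × 3.31/0.65 = 6.98 km.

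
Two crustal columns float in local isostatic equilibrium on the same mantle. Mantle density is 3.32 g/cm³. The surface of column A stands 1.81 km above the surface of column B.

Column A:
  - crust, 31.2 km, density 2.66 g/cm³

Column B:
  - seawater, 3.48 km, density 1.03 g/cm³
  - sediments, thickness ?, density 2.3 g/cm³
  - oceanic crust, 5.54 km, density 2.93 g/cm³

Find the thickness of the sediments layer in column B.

4.37 km

Take the compensation level at the base of the deeper column (depth z_c below the surface of column A) and equate Σ ρ_i t_i down to z_c; mantle fills any gap and the z_c terms cancel.
Column A: 31.2×2.66 + (z_c − 31.2)×3.32
Column B: 1.81×0 + 3.48×1.03 + x×2.3 + 5.54×2.93 + (z_c − 1.81 − 9.02 − x)×3.32
The z_c×3.32 term appears on both sides and cancels. Collect the known terms of each column as K = Σ(ρt)_known − 3.32 × (depth of known layers): K_A = 82.992 − 3.32×31.2 = −20.592; K_B = 19.8166 − 3.32×(1.81 + 9.02) = −16.139.
Balance: K_A = K_B − x×(3.32 − 2.3), so x = (K_B − K_A)/(3.32 − 2.3) = 4.453/1.02 = 4.37 km.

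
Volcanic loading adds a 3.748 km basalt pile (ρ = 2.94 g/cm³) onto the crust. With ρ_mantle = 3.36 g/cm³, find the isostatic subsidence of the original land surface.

Subaerial loading: s = t ρ_load / ρ_m.
s = 3.748 km × 2.94/3.36 = 3.28 km.

3.28 km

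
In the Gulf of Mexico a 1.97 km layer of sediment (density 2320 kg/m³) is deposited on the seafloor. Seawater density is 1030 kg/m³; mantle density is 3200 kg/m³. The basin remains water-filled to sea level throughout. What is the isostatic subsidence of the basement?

Submarine loading: the sediment displaces seawater, and the subsidence is in turn flooded, so s (ρ_m − ρ_w) = t (ρ_sed − ρ_w).
s = 1.97 km × (2320 − 1030) / (3200 − 1030) = 1.17 km.

1.17 km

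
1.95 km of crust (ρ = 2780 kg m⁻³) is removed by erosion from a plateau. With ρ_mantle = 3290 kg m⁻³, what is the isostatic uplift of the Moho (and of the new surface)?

Unloading: uplift u = e ρ_c/ρ_m = 1.95 km × 2780/3290 = 1.65 km.

1.65 km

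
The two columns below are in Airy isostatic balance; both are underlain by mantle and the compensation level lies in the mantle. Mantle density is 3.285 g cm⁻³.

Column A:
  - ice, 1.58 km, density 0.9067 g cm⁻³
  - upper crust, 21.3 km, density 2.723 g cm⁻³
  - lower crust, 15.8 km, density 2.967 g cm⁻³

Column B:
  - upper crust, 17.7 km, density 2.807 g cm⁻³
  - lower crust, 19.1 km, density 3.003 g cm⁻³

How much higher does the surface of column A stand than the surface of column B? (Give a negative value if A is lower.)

For any compensation level in the mantle, the mantle terms cancel and isostasy reduces to e = (Σt_A − Σt_B) − (Σ(ρt)_A − Σ(ρt)_B) / ρ_m.
Σt_A = 38.68 km; Σt_B = 36.8 km; Σ(ρt)_A = 106.311086; Σ(ρt)_B = 107.0412 (in km·g cm⁻³).
e = (38.68 − 36.8) − (106.311086 − 107.0412) / 3.285 = 2.1 km.

2.1 km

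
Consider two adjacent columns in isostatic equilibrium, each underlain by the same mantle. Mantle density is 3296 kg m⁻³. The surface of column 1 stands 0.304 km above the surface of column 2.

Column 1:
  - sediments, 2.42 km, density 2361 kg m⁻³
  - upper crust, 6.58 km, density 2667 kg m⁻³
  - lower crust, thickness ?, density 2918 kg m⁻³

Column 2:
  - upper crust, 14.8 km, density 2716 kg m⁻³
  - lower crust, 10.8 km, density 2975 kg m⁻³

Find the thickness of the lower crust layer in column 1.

Take the compensation level at the base of the deeper column (depth z_c below the surface of column 1) and equate Σ ρ_i t_i down to z_c; mantle fills any gap and the z_c terms cancel.
Column 1: 2.42×2361 + 6.58×2667 + x×2918 + (z_c − 9 − x)×3296
Column 2: 0.304×0 + 14.8×2716 + 10.8×2975 + (z_c − 0.304 − 25.6)×3296
The z_c×3296 term appears on both sides and cancels. Collect the known terms of each column as K = Σ(ρt)_known − 3296 × (depth of known layers): K_1 = 23262.48 − 3296×9 = −6401.52; K_2 = 72326.8 − 3296×(0.304 + 25.6) = −13052.784.
Balance: K_1 − x×(3296 − 2918) = K_2, so x = (K_1 − K_2)/(3296 − 2918) = 6651.26/378 = 17.6 km.

17.6 km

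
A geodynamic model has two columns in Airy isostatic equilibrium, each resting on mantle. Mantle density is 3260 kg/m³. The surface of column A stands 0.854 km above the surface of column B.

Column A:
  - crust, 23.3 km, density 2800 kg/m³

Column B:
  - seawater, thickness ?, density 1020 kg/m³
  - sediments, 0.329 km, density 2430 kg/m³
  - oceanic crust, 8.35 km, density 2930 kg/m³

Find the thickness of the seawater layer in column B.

Take the compensation level at the base of the deeper column (depth z_c below the surface of column A) and equate Σ ρ_i t_i down to z_c; mantle fills any gap and the z_c terms cancel.
Column A: 23.3×2800 + (z_c − 23.3)×3260
Column B: 0.854×0 + x×1020 + 0.329×2430 + 8.35×2930 + (z_c − 0.854 − 8.679 − x)×3260
The z_c×3260 term appears on both sides and cancels. Collect the known terms of each column as K = Σ(ρt)_known − 3260 × (depth of known layers): K_A = 65240 − 3260×23.3 = −10718; K_B = 25264.97 − 3260×(0.854 + 8.679) = −5812.61.
Balance: K_A = K_B − x×(3260 − 1020), so x = (K_B − K_A)/(3260 − 1020) = 4905.39/2240 = 2.19 km.

2.19 km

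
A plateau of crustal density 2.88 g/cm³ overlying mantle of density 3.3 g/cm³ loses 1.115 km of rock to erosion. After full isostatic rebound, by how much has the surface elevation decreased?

0.142 km

Rebound u = e ρ_c/ρ_m = 1.115 km × 2.88/3.3 = 0.9731 km.
Net surface drop = e − u = 1.115 km − 0.9731 km = e (ρ_m − ρ_c)/ρ_m = 0.142 km.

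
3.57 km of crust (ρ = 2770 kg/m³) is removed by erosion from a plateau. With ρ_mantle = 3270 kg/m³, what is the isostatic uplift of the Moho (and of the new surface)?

3.02 km

Unloading: uplift u = e ρ_c/ρ_m = 3.57 km × 2770/3270 = 3.02 km.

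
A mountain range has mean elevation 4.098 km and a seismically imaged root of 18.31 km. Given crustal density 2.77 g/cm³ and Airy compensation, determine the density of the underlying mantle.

Airy balance: ρ_c h = (ρ_m − ρ_c) r → ρ_m = ρ_c (1 + h/r).
ρ_m = 2.77 × (1 + 4.098 km/18.31 km) = 3.39 g/cm³.

3.39 g/cm³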